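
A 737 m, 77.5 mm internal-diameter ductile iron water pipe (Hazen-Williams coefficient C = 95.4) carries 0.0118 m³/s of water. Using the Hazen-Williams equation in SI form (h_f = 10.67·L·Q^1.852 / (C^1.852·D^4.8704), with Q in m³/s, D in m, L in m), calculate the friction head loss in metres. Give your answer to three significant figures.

h_f = 10.67·737·0.0118^1.852 / (95.4^1.852·0.0775^4.8704) = 117.0 m

h_f ≈ 117 m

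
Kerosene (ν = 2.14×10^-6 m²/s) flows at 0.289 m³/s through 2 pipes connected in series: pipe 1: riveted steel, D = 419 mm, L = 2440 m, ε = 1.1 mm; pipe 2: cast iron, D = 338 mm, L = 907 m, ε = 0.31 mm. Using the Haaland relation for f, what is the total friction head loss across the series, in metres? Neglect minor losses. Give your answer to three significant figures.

Pipe 1: V = 2.096 m/s, Re = 4.10×10^5, ε/D = 0.00263, f = 0.02559, h_1 = f(L/D)V²/2g = 33.36 m
Pipe 2: V = 3.221 m/s, Re = 5.09×10^5, ε/D = 9.17×10^-4, f = 0.01981, h_2 = f(L/D)V²/2g = 28.11 m
Series → Q common, losses add: H = Σh = 61.47 m

H ≈ 61.5 m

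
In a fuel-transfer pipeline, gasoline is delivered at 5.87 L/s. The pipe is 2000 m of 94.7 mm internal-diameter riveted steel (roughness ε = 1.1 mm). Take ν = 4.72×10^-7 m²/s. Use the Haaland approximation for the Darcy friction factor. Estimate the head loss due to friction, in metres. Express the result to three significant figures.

V = 4Q/(πD²) = 4·0.00587/(π·0.0947²) = 0.8334 m/s
Re = VD/ν = 0.8334·0.0947/4.72×10^-7 = 1.67×10^5 → turbulent
ε/D = 1.1/94.7 = 0.0116
Haaland: f = 0.04029
h_f = f(L/D)V²/(2g) = 0.04029·(2000/0.0947)·0.8334²/(2·9.81) = 30.12 m

h_f ≈ 30.1 m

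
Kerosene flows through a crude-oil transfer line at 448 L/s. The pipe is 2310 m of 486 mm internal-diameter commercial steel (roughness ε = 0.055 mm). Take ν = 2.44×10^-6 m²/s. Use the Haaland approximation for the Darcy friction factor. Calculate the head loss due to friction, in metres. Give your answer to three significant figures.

V = 4Q/(πD²) = 4·0.448/(π·0.486²) = 2.415 m/s
Re = VD/ν = 2.415·0.486/2.44×10^-6 = 4.81×10^5 → turbulent
ε/D = 0.055/486 = 1.13×10^-4
Haaland: f = 0.01447
h_f = f(L/D)V²/(2g) = 0.01447·(2310/0.486)·2.415²/(2·9.81) = 20.45 m

h_f ≈ 20.4 m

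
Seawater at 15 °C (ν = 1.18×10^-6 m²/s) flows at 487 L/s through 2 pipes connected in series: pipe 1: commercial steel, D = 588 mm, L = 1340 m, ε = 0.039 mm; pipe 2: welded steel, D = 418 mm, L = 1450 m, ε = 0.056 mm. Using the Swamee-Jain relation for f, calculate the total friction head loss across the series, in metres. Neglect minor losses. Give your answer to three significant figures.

H ≈ 35.6 m

Pipe 1: V = 1.793 m/s, Re = 8.94×10^5, ε/D = 6.63×10^-5, f = 0.01312, h_1 = f(L/D)V²/2g = 4.903 m
Pipe 2: V = 3.549 m/s, Re = 1.26×10^6, ε/D = 1.34×10^-4, f = 0.01377, h_2 = f(L/D)V²/2g = 30.66 m
Series → Q common, losses add: H = Σh = 35.56 m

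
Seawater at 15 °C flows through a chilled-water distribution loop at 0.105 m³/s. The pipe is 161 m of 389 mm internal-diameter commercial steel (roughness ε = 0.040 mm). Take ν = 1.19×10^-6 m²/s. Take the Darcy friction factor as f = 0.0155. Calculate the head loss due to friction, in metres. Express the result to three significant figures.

V = 4Q/(πD²) = 4·0.105/(π·0.389²) = 0.8835 m/s
h_f = f(L/D)V²/(2g) = 0.01550·(161/0.389)·0.8835²/(2·9.81) = 0.2552 m

h_f ≈ 0.255 m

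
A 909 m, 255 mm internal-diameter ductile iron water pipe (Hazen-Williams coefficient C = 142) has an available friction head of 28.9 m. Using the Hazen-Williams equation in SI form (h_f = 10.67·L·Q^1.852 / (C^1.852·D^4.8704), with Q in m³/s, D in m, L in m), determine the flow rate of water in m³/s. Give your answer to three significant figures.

Q ≈ 0.169 m³/s

Rearranging: Q = [h_f·C^1.852·D^4.8704 / (10.67·L)]^(1/1.852)
Q = [28.9·142^1.852·0.255^4.8704 / (10.67·909)]^0.540 = 0.1690 m³/s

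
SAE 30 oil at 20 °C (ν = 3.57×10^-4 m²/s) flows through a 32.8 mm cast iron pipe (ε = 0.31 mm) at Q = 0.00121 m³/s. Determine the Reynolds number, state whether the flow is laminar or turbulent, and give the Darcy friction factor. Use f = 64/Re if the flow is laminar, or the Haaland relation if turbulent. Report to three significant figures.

V = 4Q/(πD²) = 1.432 m/s
Re = VD/ν = 1.432·0.0328/3.57×10^-4 = 132
Re < 2300 → laminar → f = 64/Re = 0.4864

Re ≈ 132; laminar; f = 64/Re ≈ 0.486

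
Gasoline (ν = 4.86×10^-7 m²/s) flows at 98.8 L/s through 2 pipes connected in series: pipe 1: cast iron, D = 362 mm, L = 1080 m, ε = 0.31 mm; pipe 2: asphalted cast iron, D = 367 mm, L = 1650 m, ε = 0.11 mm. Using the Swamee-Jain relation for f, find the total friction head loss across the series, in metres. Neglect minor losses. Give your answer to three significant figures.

Pipe 1: V = 0.9600 m/s, Re = 7.15×10^5, ε/D = 8.56×10^-4, f = 0.01949, h_1 = f(L/D)V²/2g = 2.732 m
Pipe 2: V = 0.9340 m/s, Re = 7.05×10^5, ε/D = 3.00×10^-4, f = 0.01603, h_2 = f(L/D)V²/2g = 3.203 m
Series → Q common, losses add: H = Σh = 5.935 m

H ≈ 5.94 m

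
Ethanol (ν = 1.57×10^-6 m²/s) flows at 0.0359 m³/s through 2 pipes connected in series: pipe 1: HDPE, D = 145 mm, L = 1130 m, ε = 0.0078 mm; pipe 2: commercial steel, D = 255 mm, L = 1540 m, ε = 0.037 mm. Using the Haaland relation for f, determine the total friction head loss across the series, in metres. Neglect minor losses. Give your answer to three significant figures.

Pipe 1: V = 2.174 m/s, Re = 2.01×10^5, ε/D = 5.38×10^-5, f = 0.01585, h_1 = f(L/D)V²/2g = 29.75 m
Pipe 2: V = 0.7029 m/s, Re = 1.14×10^5, ε/D = 1.45×10^-4, f = 0.01805, h_2 = f(L/D)V²/2g = 2.746 m
Series → Q common, losses add: H = Σh = 32.50 m

H ≈ 32.5 m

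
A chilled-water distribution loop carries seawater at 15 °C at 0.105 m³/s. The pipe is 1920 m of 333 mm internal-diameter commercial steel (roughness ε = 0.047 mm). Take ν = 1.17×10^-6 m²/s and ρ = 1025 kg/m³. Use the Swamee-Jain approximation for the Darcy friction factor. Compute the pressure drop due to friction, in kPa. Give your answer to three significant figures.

V = 4Q/(πD²) = 4·0.105/(π·0.333²) = 1.206 m/s
Re = VD/ν = 1.206·0.333/1.17×10^-6 = 3.43×10^5 → turbulent
ε/D = 0.047/333 = 1.41×10^-4
Swamee-Jain: f = 0.01556
h_f = f(L/D)V²/(2g) = 0.01556·(1920/0.333)·1.206²/(2·9.81) = 6.645 m
Δp = ρg·h_f = 1025·9.81·6.645 = 66.82 kPa

Δp ≈ 66.8 kPa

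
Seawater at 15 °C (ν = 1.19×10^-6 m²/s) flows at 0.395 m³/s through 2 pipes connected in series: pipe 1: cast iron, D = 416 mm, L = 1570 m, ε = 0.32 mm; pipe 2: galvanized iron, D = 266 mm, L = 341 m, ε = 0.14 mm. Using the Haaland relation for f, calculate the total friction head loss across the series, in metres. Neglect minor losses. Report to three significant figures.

H ≈ 87.3 m

Pipe 1: V = 2.906 m/s, Re = 1.02×10^6, ε/D = 7.69×10^-4, f = 0.01879, h_1 = f(L/D)V²/2g = 30.53 m
Pipe 2: V = 7.108 m/s, Re = 1.59×10^6, ε/D = 5.26×10^-4, f = 0.01720, h_2 = f(L/D)V²/2g = 56.77 m
Series → Q common, losses add: H = Σh = 87.30 m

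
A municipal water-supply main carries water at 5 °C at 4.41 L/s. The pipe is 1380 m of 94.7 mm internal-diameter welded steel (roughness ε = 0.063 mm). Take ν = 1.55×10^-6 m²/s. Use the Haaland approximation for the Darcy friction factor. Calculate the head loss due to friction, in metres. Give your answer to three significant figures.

V = 4Q/(πD²) = 4·0.00441/(π·0.0947²) = 0.6261 m/s
Re = VD/ν = 0.6261·0.0947/1.55×10^-6 = 3.83×10^4 → turbulent
ε/D = 0.063/94.7 = 6.65×10^-4
Haaland: f = 0.02379
h_f = f(L/D)V²/(2g) = 0.02379·(1380/0.0947)·0.6261²/(2·9.81) = 6.926 m

h_f ≈ 6.93 m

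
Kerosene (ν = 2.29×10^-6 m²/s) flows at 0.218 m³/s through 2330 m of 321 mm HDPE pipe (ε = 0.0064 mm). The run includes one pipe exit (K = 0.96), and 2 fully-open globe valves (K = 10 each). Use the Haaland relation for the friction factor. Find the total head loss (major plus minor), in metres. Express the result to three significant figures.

H_L ≈ 45.2 m

V = 4Q/(πD²) = 2.694 m/s; V²/2g = 0.3698 m
Re = 3.78×10^5, ε/D = 1.99×10^-5 → f = 0.01394 (Haaland)
Major: h_f = f(L/D)·V²/2g = 0.01394·7259·0.3698 = 37.42 m
Minor: ΣK = 21.0; h_m = ΣK·V²/2g = 7.752 m
Total H_L = 37.42 + 7.752 = 45.17 m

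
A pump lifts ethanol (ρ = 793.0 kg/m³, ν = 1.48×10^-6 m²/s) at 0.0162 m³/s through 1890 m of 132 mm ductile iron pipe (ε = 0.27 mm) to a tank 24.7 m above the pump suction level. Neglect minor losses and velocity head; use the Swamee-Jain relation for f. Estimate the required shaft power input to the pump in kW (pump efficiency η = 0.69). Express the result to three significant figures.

P_shaft ≈ 9.25 kW

V = 4Q/(πD²) = 1.184 m/s; Re = 1.06×10^5; ε/D = 0.00205; f = 0.02537
h_f = f(L/D)V²/2g = 25.94 m
Total head H = z + h_f = 24.7 + 25.94 = 50.64 m
P_hyd = ρgQH = 793.0·9.81·0.0162·50.64 = 6.382 kW
P_shaft = P_hyd/η = 6.382/0.69 = 9.250 kW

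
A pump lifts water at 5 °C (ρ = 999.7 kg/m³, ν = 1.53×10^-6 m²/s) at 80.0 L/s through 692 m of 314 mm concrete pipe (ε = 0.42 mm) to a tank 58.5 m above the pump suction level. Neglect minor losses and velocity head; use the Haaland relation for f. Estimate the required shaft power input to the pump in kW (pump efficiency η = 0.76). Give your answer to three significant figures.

V = 4Q/(πD²) = 1.033 m/s; Re = 2.12×10^5; ε/D = 0.00134; f = 0.02211
h_f = f(L/D)V²/2g = 2.651 m
Total head H = z + h_f = 58.5 + 2.651 = 61.15 m
P_hyd = ρgQH = 999.7·9.81·0.0800·61.15 = 47.98 kW
P_shaft = P_hyd/η = 47.98/0.76 = 63.13 kW

P_shaft ≈ 63.1 kW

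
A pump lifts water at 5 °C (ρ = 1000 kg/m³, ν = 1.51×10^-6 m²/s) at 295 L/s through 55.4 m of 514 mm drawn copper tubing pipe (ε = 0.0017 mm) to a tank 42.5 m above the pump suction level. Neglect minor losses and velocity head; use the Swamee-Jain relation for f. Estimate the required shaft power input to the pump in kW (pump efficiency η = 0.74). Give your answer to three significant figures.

V = 4Q/(πD²) = 1.422 m/s; Re = 4.84×10^5; ε/D = 3.31×10^-6; f = 0.01322
h_f = f(L/D)V²/2g = 0.1468 m
Total head H = z + h_f = 42.5 + 0.1468 = 42.65 m
P_hyd = ρgQH = 1000·9.81·0.295·42.65 = 123.4 kW
P_shaft = P_hyd/η = 123.4/0.74 = 166.8 kW

P_shaft ≈ 167 kW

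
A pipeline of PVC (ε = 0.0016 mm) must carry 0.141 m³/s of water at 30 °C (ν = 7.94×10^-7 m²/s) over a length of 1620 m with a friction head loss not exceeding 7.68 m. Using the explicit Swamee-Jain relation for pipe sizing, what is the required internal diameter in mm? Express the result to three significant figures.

Swamee-Jain (Type III): D = 0.66·[ε^1.25·(LQ²/(gh_f))^4.75 + ν·Q^9.4·(L/(gh_f))^5.2]^0.04
LQ²/(gh_f) = 0.4275; L/(gh_f) = 21.50
Term 1 = ε^1.25·(…)^4.75 = 1.00×10^-9; Term 2 = ν·Q^9.4·(…)^5.2 = 6.78×10^-8
D = 0.66·(1.00×10^-9 + 6.78×10^-8)^0.04 = 0.3412 m = 341 mm
Check: V = 1.54 m/s, Re = 6.63×10^5, f = 0.01255, h_f = 7.22 m ≈ 7.68 m ✓

D ≈ 341 mm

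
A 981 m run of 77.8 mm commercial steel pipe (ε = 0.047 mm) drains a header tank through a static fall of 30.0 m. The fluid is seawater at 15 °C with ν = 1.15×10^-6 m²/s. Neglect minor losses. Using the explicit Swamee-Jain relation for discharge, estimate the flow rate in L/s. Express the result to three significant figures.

Swamee-Jain (Type II): Q = -0.965·√(gD⁵h_f/L)·ln[ε/(3.7D) + √(3.17ν²L/(gD³h_f))]
√(gD⁵h_f/L) = √(9.81·0.0778⁵·30.0/981) = 9.247×10^-4
ε/(3.7D) = 1.63×10^-4; √(3.17ν²L/(gD³h_f)) = 1.72×10^-4
Q = -0.965·9.247×10^-4·ln(3.355×10^-4) = 0.007139 m³/s
Check: V = 1.50 m/s, Re = 1.02×10^5, f = 0.02081, h_f = 30.2 m ≈ 30.0 m ✓

Q ≈ 7.14 L/s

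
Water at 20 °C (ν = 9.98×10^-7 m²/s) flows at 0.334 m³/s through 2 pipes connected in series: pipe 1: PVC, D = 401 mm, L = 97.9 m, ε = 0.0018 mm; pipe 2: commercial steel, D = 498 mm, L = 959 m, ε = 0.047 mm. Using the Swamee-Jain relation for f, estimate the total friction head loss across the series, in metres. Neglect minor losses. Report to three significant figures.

H ≈ 4.94 m

Pipe 1: V = 2.645 m/s, Re = 1.06×10^6, ε/D = 4.49×10^-6, f = 0.01161, h_1 = f(L/D)V²/2g = 1.010 m
Pipe 2: V = 1.715 m/s, Re = 8.56×10^5, ε/D = 9.44×10^-5, f = 0.01361, h_2 = f(L/D)V²/2g = 3.928 m
Series → Q common, losses add: H = Σh = 4.938 m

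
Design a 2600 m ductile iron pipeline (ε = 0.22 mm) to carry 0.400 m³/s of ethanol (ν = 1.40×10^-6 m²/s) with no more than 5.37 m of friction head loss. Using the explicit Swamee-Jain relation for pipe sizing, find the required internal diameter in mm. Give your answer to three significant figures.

Swamee-Jain (Type III): D = 0.66·[ε^1.25·(LQ²/(gh_f))^4.75 + ν·Q^9.4·(L/(gh_f))^5.2]^0.04
LQ²/(gh_f) = 7.897; L/(gh_f) = 49.35
Term 1 = ε^1.25·(…)^4.75 = 0.491; Term 2 = ν·Q^9.4·(…)^5.2 = 0.162
D = 0.66·(0.491 + 0.162)^0.04 = 0.6489 m = 649 mm
Check: V = 1.21 m/s, Re = 5.61×10^5, f = 0.01656, h_f = 4.95 m ≈ 5.37 m ✓

D ≈ 649 mm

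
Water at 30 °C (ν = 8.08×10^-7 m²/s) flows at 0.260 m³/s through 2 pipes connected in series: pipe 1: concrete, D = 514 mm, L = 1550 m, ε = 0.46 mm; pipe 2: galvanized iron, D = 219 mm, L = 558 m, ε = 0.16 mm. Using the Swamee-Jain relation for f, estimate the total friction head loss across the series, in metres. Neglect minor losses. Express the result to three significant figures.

H ≈ 119 m

Pipe 1: V = 1.253 m/s, Re = 7.97×10^5, ε/D = 8.95×10^-4, f = 0.01963, h_1 = f(L/D)V²/2g = 4.737 m
Pipe 2: V = 6.902 m/s, Re = 1.87×10^6, ε/D = 7.31×10^-4, f = 0.01849, h_2 = f(L/D)V²/2g = 114.4 m
Series → Q common, losses add: H = Σh = 119.1 m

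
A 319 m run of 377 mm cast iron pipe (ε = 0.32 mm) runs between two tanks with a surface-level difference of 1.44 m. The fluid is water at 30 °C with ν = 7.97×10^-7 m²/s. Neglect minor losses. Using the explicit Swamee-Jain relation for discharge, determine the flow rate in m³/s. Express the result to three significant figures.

Q ≈ 0.146 m³/s

Swamee-Jain (Type II): Q = -0.965·√(gD⁵h_f/L)·ln[ε/(3.7D) + √(3.17ν²L/(gD³h_f))]
√(gD⁵h_f/L) = √(9.81·0.377⁵·1.44/319) = 0.01836
ε/(3.7D) = 2.29×10^-4; √(3.17ν²L/(gD³h_f)) = 2.91×10^-5
Q = -0.965·0.01836·ln(2.585×10^-4) = 0.1464 m³/s
Check: V = 1.31 m/s, Re = 6.20×10^5, f = 0.01953, h_f = 1.45 m ≈ 1.44 m ✓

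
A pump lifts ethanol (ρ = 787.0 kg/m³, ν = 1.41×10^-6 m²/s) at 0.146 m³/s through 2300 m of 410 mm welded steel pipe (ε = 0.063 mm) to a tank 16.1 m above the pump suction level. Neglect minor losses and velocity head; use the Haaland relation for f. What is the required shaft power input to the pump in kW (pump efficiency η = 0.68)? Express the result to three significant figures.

P_shaft ≈ 35.7 kW

V = 4Q/(πD²) = 1.106 m/s; Re = 3.22×10^5; ε/D = 1.54×10^-4; f = 0.01556
h_f = f(L/D)V²/2g = 5.440 m
Total head H = z + h_f = 16.1 + 5.440 = 21.54 m
P_hyd = ρgQH = 787.0·9.81·0.146·21.54 = 24.28 kW
P_shaft = P_hyd/η = 24.28/0.68 = 35.70 kW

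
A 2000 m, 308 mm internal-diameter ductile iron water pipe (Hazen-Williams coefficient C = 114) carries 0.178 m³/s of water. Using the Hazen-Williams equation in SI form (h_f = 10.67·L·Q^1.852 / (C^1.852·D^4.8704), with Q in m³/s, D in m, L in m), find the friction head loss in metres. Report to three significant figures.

h_f ≈ 41.9 m

h_f = 10.67·2000·0.178^1.852 / (114^1.852·0.308^4.8704) = 41.93 m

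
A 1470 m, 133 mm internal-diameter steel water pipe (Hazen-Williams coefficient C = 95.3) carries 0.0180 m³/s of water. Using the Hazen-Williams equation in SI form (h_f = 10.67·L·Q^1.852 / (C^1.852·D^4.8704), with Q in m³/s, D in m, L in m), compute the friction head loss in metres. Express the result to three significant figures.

h_f ≈ 36.8 m

h_f = 10.67·1470·0.0180^1.852 / (95.3^1.852·0.133^4.8704) = 36.83 m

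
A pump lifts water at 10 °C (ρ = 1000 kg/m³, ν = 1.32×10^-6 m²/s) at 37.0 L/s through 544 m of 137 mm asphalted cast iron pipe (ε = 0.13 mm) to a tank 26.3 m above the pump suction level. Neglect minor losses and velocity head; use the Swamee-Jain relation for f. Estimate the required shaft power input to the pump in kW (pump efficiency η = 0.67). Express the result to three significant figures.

V = 4Q/(πD²) = 2.510 m/s; Re = 2.61×10^5; ε/D = 9.49×10^-4; f = 0.02067
h_f = f(L/D)V²/2g = 26.36 m
Total head H = z + h_f = 26.3 + 26.36 = 52.66 m
P_hyd = ρgQH = 1000·9.81·0.0370·52.66 = 19.11 kW
P_shaft = P_hyd/η = 19.11/0.67 = 28.53 kW

P_shaft ≈ 28.5 kW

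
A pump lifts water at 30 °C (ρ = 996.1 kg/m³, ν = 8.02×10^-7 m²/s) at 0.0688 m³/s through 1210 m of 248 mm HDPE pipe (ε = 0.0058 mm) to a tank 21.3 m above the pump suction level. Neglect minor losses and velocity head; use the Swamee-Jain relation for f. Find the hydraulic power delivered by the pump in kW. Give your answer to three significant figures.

V = 4Q/(πD²) = 1.424 m/s; Re = 4.40×10^5; ε/D = 2.34×10^-5; f = 0.01373
h_f = f(L/D)V²/2g = 6.928 m
Total head H = z + h_f = 21.3 + 6.928 = 28.23 m
P_hyd = ρgQH = 996.1·9.81·0.0688·28.23 = 18.98 kW

P_hyd ≈ 19.0 kW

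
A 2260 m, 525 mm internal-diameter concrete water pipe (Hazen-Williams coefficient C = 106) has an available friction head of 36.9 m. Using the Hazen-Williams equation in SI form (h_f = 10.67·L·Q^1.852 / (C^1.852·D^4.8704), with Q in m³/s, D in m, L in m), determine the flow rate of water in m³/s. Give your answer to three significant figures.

Rearranging: Q = [h_f·C^1.852·D^4.8704 / (10.67·L)]^(1/1.852)
Q = [36.9·106^1.852·0.525^4.8704 / (10.67·2260)]^0.540 = 0.5879 m³/s

Q ≈ 0.588 m³/s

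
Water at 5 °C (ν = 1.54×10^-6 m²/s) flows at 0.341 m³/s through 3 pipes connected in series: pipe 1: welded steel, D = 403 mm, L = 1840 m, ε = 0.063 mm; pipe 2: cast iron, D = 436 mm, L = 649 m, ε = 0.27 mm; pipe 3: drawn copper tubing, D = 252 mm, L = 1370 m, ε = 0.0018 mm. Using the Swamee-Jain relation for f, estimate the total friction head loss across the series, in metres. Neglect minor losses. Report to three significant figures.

Pipe 1: V = 2.673 m/s, Re = 7.00×10^5, ε/D = 1.56×10^-4, f = 0.01464, h_1 = f(L/D)V²/2g = 24.35 m
Pipe 2: V = 2.284 m/s, Re = 6.47×10^5, ε/D = 6.19×10^-4, f = 0.01830, h_2 = f(L/D)V²/2g = 7.242 m
Pipe 3: V = 6.837 m/s, Re = 1.12×10^6, ε/D = 7.14×10^-6, f = 0.01158, h_3 = f(L/D)V²/2g = 150.0 m
Series → Q common, losses add: H = Σh = 181.6 m

H ≈ 182 m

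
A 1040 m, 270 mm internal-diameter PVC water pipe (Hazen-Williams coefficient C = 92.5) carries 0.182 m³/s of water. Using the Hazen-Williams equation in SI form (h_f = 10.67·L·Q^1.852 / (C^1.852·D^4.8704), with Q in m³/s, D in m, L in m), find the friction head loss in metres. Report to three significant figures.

h_f = 10.67·1040·0.182^1.852 / (92.5^1.852·0.270^4.8704) = 63.54 m

h_f ≈ 63.5 m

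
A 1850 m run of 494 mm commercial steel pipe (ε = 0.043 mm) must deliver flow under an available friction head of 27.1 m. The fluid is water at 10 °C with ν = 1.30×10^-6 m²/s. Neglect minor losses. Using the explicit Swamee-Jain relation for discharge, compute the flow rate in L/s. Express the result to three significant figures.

Swamee-Jain (Type II): Q = -0.965·√(gD⁵h_f/L)·ln[ε/(3.7D) + √(3.17ν²L/(gD³h_f))]
√(gD⁵h_f/L) = √(9.81·0.494⁵·27.1/1850) = 0.06502
ε/(3.7D) = 2.35×10^-5; √(3.17ν²L/(gD³h_f)) = 1.76×10^-5
Q = -0.965·0.06502·ln(4.111×10^-5) = 0.6337 m³/s
Check: V = 3.31 m/s, Re = 1.26×10^6, f = 0.01306, h_f = 27.2 m ≈ 27.1 m ✓

Q ≈ 634 L/s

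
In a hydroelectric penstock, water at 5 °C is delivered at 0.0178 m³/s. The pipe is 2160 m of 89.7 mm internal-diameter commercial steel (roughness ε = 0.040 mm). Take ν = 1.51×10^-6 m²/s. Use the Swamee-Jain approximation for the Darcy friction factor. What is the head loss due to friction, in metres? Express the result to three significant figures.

V = 4Q/(πD²) = 4·0.0178/(π·0.0897²) = 2.817 m/s
Re = VD/ν = 2.817·0.0897/1.51×10^-6 = 1.67×10^5 → turbulent
ε/D = 0.040/89.7 = 4.46×10^-4
Swamee-Jain: f = 0.01898
h_f = f(L/D)V²/(2g) = 0.01898·(2160/0.0897)·2.817²/(2·9.81) = 184.8 m

h_f ≈ 185 m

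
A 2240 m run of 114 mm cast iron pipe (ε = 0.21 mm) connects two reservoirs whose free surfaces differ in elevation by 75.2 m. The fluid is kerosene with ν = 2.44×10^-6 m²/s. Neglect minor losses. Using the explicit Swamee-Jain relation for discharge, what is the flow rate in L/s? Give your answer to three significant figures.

Q ≈ 17.7 L/s

Swamee-Jain (Type II): Q = -0.965·√(gD⁵h_f/L)·ln[ε/(3.7D) + √(3.17ν²L/(gD³h_f))]
√(gD⁵h_f/L) = √(9.81·0.114⁵·75.2/2240) = 0.002518
ε/(3.7D) = 4.98×10^-4; √(3.17ν²L/(gD³h_f)) = 1.97×10^-4
Q = -0.965·0.002518·ln(6.945×10^-4) = 0.01767 m³/s
Check: V = 1.73 m/s, Re = 8.09×10^4, f = 0.02529, h_f = 75.9 m ≈ 75.2 m ✓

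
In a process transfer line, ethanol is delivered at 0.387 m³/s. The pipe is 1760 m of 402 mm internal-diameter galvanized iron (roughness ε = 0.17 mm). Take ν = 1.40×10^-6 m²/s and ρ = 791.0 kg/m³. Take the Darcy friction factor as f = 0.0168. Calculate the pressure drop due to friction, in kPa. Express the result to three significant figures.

Δp ≈ 270 kPa

V = 4Q/(πD²) = 4·0.387/(π·0.402²) = 3.049 m/s
h_f = f(L/D)V²/(2g) = 0.01680·(1760/0.402)·3.049²/(2·9.81) = 34.85 m
Δp = ρg·h_f = 791.0·9.81·34.85 = 270.4 kPa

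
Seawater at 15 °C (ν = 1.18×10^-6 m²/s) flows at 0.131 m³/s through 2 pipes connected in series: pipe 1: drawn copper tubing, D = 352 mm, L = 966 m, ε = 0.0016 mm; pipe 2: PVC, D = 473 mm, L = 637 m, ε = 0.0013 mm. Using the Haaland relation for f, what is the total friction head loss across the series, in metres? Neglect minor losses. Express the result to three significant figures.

Pipe 1: V = 1.346 m/s, Re = 4.02×10^5, ε/D = 4.55×10^-6, f = 0.01363, h_1 = f(L/D)V²/2g = 3.456 m
Pipe 2: V = 0.7455 m/s, Re = 2.99×10^5, ε/D = 2.75×10^-6, f = 0.01438, h_2 = f(L/D)V²/2g = 0.5484 m
Series → Q common, losses add: H = Σh = 4.004 m

H ≈ 4.00 m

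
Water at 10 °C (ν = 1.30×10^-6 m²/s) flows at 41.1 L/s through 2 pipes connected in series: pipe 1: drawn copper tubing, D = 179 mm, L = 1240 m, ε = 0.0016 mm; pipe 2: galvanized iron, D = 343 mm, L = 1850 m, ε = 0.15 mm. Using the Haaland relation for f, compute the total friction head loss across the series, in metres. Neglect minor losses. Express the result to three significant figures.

Pipe 1: V = 1.633 m/s, Re = 2.25×10^5, ε/D = 8.94×10^-6, f = 0.01521, h_1 = f(L/D)V²/2g = 14.32 m
Pipe 2: V = 0.4448 m/s, Re = 1.17×10^5, ε/D = 4.37×10^-4, f = 0.01939, h_2 = f(L/D)V²/2g = 1.055 m
Series → Q common, losses add: H = Σh = 15.38 m

H ≈ 15.4 m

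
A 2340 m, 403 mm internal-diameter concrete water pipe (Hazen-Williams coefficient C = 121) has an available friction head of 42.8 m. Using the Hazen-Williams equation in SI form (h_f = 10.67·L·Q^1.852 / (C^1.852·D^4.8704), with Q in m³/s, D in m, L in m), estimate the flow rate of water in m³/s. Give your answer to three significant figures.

Rearranging: Q = [h_f·C^1.852·D^4.8704 / (10.67·L)]^(1/1.852)
Q = [42.8·121^1.852·0.403^4.8704 / (10.67·2340)]^0.540 = 0.3559 m³/s

Q ≈ 0.356 m³/s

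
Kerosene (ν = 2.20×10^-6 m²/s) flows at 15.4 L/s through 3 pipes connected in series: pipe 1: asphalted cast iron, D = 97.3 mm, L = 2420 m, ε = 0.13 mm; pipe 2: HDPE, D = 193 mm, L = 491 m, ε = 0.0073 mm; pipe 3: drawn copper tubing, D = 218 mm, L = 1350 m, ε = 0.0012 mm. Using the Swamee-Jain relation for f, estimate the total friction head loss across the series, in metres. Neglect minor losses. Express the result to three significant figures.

H ≈ 130 m

Pipe 1: V = 2.071 m/s, Re = 9.16×10^4, ε/D = 0.00134, f = 0.02361, h_1 = f(L/D)V²/2g = 128.4 m
Pipe 2: V = 0.5264 m/s, Re = 4.62×10^4, ε/D = 3.78×10^-5, f = 0.02129, h_2 = f(L/D)V²/2g = 0.7648 m
Pipe 3: V = 0.4126 m/s, Re = 4.09×10^4, ε/D = 5.50×10^-6, f = 0.02176, h_3 = f(L/D)V²/2g = 1.169 m
Series → Q common, losses add: H = Σh = 130.3 m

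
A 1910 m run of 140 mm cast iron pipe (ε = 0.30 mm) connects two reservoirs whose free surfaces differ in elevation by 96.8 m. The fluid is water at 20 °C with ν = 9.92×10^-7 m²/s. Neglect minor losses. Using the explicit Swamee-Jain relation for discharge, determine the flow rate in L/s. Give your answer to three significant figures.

Swamee-Jain (Type II): Q = -0.965·√(gD⁵h_f/L)·ln[ε/(3.7D) + √(3.17ν²L/(gD³h_f))]
√(gD⁵h_f/L) = √(9.81·0.140⁵·96.8/1910) = 0.005171
ε/(3.7D) = 5.79×10^-4; √(3.17ν²L/(gD³h_f)) = 4.78×10^-5
Q = -0.965·0.005171·ln(6.270×10^-4) = 0.03680 m³/s
Check: V = 2.39 m/s, Re = 3.37×10^5, f = 0.02451, h_f = 97.4 m ≈ 96.8 m ✓

Q ≈ 36.8 L/s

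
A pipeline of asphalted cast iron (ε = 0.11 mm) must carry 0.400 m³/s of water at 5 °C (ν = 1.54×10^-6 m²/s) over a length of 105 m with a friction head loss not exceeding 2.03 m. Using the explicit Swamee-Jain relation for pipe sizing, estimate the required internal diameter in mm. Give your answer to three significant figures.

D ≈ 410 mm

Swamee-Jain (Type III): D = 0.66·[ε^1.25·(LQ²/(gh_f))^4.75 + ν·Q^9.4·(L/(gh_f))^5.2]^0.04
LQ²/(gh_f) = 0.8436; L/(gh_f) = 5.273
Term 1 = ε^1.25·(…)^4.75 = 5.02×10^-6; Term 2 = ν·Q^9.4·(…)^5.2 = 1.59×10^-6
D = 0.66·(5.02×10^-6 + 1.59×10^-6)^0.04 = 0.4096 m = 410 mm
Check: V = 3.04 m/s, Re = 8.07×10^5, f = 0.01563, h_f = 1.88 m ≈ 2.03 m ✓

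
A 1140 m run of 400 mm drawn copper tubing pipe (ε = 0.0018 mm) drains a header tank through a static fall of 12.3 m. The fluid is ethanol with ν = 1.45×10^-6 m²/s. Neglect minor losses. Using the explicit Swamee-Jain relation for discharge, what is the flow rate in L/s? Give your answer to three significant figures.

Swamee-Jain (Type II): Q = -0.965·√(gD⁵h_f/L)·ln[ε/(3.7D) + √(3.17ν²L/(gD³h_f))]
√(gD⁵h_f/L) = √(9.81·0.400⁵·12.3/1140) = 0.03292
ε/(3.7D) = 1.22×10^-6; √(3.17ν²L/(gD³h_f)) = 3.14×10^-5
Q = -0.965·0.03292·ln(3.258×10^-5) = 0.3282 m³/s
Check: V = 2.61 m/s, Re = 7.21×10^5, f = 0.01237, h_f = 12.3 m ≈ 12.3 m ✓

Q ≈ 328 L/s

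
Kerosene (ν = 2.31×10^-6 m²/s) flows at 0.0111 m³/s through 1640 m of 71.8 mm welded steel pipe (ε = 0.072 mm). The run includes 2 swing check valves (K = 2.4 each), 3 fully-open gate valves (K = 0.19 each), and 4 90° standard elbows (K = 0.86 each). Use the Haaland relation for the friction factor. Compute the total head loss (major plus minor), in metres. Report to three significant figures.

H_L ≈ 199 m

V = 4Q/(πD²) = 2.741 m/s; V²/2g = 0.3831 m
Re = 8.52×10^4, ε/D = 0.00100 → f = 0.02231 (Haaland)
Major: h_f = f(L/D)·V²/2g = 0.02231·22841·0.3831 = 195.2 m
Minor: ΣK = 8.81; h_m = ΣK·V²/2g = 3.375 m
Total H_L = 195.2 + 3.375 = 198.6 m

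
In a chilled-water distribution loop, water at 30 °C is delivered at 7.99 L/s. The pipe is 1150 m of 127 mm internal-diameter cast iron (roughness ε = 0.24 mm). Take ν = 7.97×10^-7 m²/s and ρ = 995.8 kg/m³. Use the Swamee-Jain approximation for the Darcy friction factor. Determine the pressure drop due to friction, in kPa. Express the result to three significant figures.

Δp ≈ 44.9 kPa

V = 4Q/(πD²) = 4·0.00799/(π·0.127²) = 0.6307 m/s
Re = VD/ν = 0.6307·0.127/7.97×10^-7 = 1.01×10^5 → turbulent
ε/D = 0.24/127 = 0.00189
Swamee-Jain: f = 0.02503
h_f = f(L/D)V²/(2g) = 0.02503·(1150/0.127)·0.6307²/(2·9.81) = 4.596 m
Δp = ρg·h_f = 995.8·9.81·4.596 = 44.90 kPa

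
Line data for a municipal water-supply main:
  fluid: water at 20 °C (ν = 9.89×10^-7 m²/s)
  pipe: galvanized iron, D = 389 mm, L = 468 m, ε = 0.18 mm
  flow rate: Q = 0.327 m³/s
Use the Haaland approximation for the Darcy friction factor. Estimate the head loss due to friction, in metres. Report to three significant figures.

h_f ≈ 7.83 m

V = 4Q/(πD²) = 4·0.327/(π·0.389²) = 2.751 m/s
Re = VD/ν = 2.751·0.389/9.89×10^-7 = 1.08×10^6 → turbulent
ε/D = 0.18/389 = 4.63×10^-4
Haaland: f = 0.01688
h_f = f(L/D)V²/(2g) = 0.01688·(468/0.389)·2.751²/(2·9.81) = 7.834 m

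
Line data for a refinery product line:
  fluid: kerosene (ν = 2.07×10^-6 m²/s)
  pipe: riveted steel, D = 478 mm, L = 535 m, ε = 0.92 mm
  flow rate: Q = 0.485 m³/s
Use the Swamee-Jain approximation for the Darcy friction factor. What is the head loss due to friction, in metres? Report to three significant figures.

h_f ≈ 9.83 m

V = 4Q/(πD²) = 4·0.485/(π·0.478²) = 2.703 m/s
Re = VD/ν = 2.703·0.478/2.07×10^-6 = 6.24×10^5 → turbulent
ε/D = 0.92/478 = 0.00192
Swamee-Jain: f = 0.02359
h_f = f(L/D)V²/(2g) = 0.02359·(535/0.478)·2.703²/(2·9.81) = 9.829 m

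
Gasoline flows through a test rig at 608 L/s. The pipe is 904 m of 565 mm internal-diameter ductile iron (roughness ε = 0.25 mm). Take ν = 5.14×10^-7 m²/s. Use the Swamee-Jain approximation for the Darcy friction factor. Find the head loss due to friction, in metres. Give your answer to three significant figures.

V = 4Q/(πD²) = 4·0.608/(π·0.565²) = 2.425 m/s
Re = VD/ν = 2.425·0.565/5.14×10^-7 = 2.67×10^6 → turbulent
ε/D = 0.25/565 = 4.42×10^-4
Swamee-Jain: f = 0.01653
h_f = f(L/D)V²/(2g) = 0.01653·(904/0.565)·2.425²/(2·9.81) = 7.926 m

h_f ≈ 7.93 m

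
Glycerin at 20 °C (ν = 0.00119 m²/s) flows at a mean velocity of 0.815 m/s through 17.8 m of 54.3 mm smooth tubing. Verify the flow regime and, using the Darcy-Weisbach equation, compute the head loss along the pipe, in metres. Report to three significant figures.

Re = VD/ν = 0.815·0.05430/0.00119 = 37.2 → laminar (Re < 2300)
f = 64/Re = 1.721
h_f = f(L/D)V²/(2g) = 1.721·(17.8/0.05430)·0.815²/(2·9.81) = 19.10 m

h_f ≈ 19.1 m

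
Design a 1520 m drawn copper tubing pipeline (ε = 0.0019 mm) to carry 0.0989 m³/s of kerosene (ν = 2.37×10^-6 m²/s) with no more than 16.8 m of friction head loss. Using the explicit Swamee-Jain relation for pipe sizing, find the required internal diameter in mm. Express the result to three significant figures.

Swamee-Jain (Type III): D = 0.66·[ε^1.25·(LQ²/(gh_f))^4.75 + ν·Q^9.4·(L/(gh_f))^5.2]^0.04
LQ²/(gh_f) = 0.09021; L/(gh_f) = 9.223
Term 1 = ε^1.25·(…)^4.75 = 7.69×10^-13; Term 2 = ν·Q^9.4·(…)^5.2 = 8.85×10^-11
D = 0.66·(7.69×10^-13 + 8.85×10^-11)^0.04 = 0.2616 m = 262 mm
Check: V = 1.84 m/s, Re = 2.03×10^5, f = 0.01555, h_f = 15.6 m ≈ 16.8 m ✓

D ≈ 262 mm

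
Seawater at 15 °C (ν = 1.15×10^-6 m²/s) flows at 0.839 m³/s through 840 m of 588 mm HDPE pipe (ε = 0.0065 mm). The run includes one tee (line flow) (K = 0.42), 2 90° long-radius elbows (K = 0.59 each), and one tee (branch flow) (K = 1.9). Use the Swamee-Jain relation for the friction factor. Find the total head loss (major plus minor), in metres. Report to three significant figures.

H_L ≈ 9.43 m

V = 4Q/(πD²) = 3.090 m/s; V²/2g = 0.4866 m
Re = 1.58×10^6, ε/D = 1.11×10^-5 → f = 0.01112 (Swamee-Jain)
Major: h_f = f(L/D)·V²/2g = 0.01112·1429·0.4866 = 7.729 m
Minor: ΣK = 3.50; h_m = ΣK·V²/2g = 1.703 m
Total H_L = 7.729 + 1.703 = 9.432 m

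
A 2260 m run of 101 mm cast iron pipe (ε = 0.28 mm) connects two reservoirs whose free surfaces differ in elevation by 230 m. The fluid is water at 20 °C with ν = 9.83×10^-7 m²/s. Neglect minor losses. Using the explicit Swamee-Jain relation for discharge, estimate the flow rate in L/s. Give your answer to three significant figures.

Swamee-Jain (Type II): Q = -0.965·√(gD⁵h_f/L)·ln[ε/(3.7D) + √(3.17ν²L/(gD³h_f))]
√(gD⁵h_f/L) = √(9.81·0.101⁵·230/2260) = 0.003239
ε/(3.7D) = 7.49×10^-4; √(3.17ν²L/(gD³h_f)) = 5.46×10^-5
Q = -0.965·0.003239·ln(8.038×10^-4) = 0.02228 m³/s
Check: V = 2.78 m/s, Re = 2.86×10^5, f = 0.02625, h_f = 231 m ≈ 230 m ✓

Q ≈ 22.3 L/s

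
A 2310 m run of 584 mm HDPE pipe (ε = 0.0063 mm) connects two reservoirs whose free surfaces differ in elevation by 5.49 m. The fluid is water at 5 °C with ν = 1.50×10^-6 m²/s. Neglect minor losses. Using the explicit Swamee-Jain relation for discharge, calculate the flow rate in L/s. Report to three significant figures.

Swamee-Jain (Type II): Q = -0.965·√(gD⁵h_f/L)·ln[ε/(3.7D) + √(3.17ν²L/(gD³h_f))]
√(gD⁵h_f/L) = √(9.81·0.584⁵·5.49/2310) = 0.03980
ε/(3.7D) = 2.92×10^-6; √(3.17ν²L/(gD³h_f)) = 3.92×10^-5
Q = -0.965·0.03980·ln(4.211×10^-5) = 0.3869 m³/s
Check: V = 1.44 m/s, Re = 5.62×10^5, f = 0.01301, h_f = 5.47 m ≈ 5.49 m ✓

Q ≈ 387 L/s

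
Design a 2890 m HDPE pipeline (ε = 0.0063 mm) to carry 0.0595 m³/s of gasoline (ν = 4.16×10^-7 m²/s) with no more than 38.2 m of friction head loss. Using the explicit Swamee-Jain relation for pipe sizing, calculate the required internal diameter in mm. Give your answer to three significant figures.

Swamee-Jain (Type III): D = 0.66·[ε^1.25·(LQ²/(gh_f))^4.75 + ν·Q^9.4·(L/(gh_f))^5.2]^0.04
LQ²/(gh_f) = 0.02730; L/(gh_f) = 7.712
Term 1 = ε^1.25·(…)^4.75 = 1.18×10^-14; Term 2 = ν·Q^9.4·(…)^5.2 = 5.16×10^-14
D = 0.66·(1.18×10^-14 + 5.16×10^-14)^0.04 = 0.1957 m = 196 mm
Check: V = 1.98 m/s, Re = 9.30×10^5, f = 0.01245, h_f = 36.7 m ≈ 38.2 m ✓

D ≈ 196 mm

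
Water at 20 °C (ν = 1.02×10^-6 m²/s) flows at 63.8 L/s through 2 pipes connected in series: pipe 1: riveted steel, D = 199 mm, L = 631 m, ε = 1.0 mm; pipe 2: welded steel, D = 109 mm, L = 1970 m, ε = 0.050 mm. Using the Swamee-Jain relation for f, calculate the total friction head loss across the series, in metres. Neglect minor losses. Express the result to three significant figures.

Pipe 1: V = 2.051 m/s, Re = 4.00×10^5, ε/D = 0.00503, f = 0.03076, h_1 = f(L/D)V²/2g = 20.92 m
Pipe 2: V = 6.837 m/s, Re = 7.31×10^5, ε/D = 4.59×10^-4, f = 0.01721, h_2 = f(L/D)V²/2g = 741.0 m
Series → Q common, losses add: H = Σh = 761.9 m

H ≈ 762 m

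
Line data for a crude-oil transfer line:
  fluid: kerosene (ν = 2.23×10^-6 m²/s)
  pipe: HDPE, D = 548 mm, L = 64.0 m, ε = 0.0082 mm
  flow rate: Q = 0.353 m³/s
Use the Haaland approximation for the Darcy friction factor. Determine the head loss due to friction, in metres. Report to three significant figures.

h_f ≈ 0.186 m

V = 4Q/(πD²) = 4·0.353/(π·0.548²) = 1.497 m/s
Re = VD/ν = 1.497·0.548/2.23×10^-6 = 3.68×10^5 → turbulent
ε/D = 0.0082/548 = 1.50×10^-5
Haaland: f = 0.01395
h_f = f(L/D)V²/(2g) = 0.01395·(64.0/0.548)·1.497²/(2·9.81) = 0.1860 m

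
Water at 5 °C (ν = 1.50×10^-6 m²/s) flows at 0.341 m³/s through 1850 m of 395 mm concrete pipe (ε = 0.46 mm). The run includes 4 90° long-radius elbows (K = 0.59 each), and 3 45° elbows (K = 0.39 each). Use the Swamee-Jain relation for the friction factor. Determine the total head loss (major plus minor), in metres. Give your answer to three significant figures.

V = 4Q/(πD²) = 2.783 m/s; V²/2g = 0.3947 m
Re = 7.33×10^5, ε/D = 0.00116 → f = 0.02086 (Swamee-Jain)
Major: h_f = f(L/D)·V²/2g = 0.02086·4684·0.3947 = 38.55 m
Minor: ΣK = 3.53; h_m = ΣK·V²/2g = 1.393 m
Total H_L = 38.55 + 1.393 = 39.95 m

H_L ≈ 39.9 m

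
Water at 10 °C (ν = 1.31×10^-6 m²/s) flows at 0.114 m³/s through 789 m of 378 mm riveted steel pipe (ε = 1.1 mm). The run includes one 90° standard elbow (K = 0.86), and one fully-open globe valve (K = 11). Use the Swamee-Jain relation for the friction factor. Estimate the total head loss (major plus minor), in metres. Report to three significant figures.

H_L ≈ 3.54 m

V = 4Q/(πD²) = 1.016 m/s; V²/2g = 0.05260 m
Re = 2.93×10^5, ε/D = 0.00291 → f = 0.02656 (Swamee-Jain)
Major: h_f = f(L/D)·V²/2g = 0.02656·2087·0.05260 = 2.916 m
Minor: ΣK = 11.9; h_m = ΣK·V²/2g = 0.6238 m
Total H_L = 2.916 + 0.6238 = 3.540 m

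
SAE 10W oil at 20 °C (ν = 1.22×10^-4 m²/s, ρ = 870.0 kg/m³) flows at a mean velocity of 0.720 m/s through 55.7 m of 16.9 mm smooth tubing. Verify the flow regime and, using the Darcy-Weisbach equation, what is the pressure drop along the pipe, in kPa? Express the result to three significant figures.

Δp ≈ 477 kPa

Re = VD/ν = 0.720·0.01690/1.22×10^-4 = 99.7 → laminar (Re < 2300)
f = 64/Re = 0.6417
h_f = f(L/D)V²/(2g) = 0.6417·(55.7/0.01690)·0.720²/(2·9.81) = 55.88 m
Δp = ρg·h_f = 870.0·9.81·55.88 = 476.9 kPa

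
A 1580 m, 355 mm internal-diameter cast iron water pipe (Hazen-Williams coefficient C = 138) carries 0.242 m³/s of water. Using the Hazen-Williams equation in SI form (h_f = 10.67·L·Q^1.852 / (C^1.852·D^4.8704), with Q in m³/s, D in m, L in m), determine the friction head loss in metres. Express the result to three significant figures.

h_f ≈ 20.6 m

h_f = 10.67·1580·0.242^1.852 / (138^1.852·0.355^4.8704) = 20.57 m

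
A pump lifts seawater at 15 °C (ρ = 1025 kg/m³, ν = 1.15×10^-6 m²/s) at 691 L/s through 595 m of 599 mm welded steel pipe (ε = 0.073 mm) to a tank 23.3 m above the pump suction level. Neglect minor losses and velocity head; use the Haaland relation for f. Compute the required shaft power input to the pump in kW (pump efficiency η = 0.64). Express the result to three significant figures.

P_shaft ≈ 297 kW

V = 4Q/(πD²) = 2.452 m/s; Re = 1.28×10^6; ε/D = 1.22×10^-4; f = 0.01342
h_f = f(L/D)V²/2g = 4.084 m
Total head H = z + h_f = 23.3 + 4.084 = 27.38 m
P_hyd = ρgQH = 1025·9.81·0.691·27.38 = 190.3 kW
P_shaft = P_hyd/η = 190.3/0.64 = 297.3 kW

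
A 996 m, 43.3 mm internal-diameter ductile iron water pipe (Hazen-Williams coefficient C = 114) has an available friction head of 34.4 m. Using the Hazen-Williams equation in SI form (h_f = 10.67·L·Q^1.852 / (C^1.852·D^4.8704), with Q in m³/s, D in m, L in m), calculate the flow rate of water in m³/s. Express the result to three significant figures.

Q ≈ 0.00134 m³/s

Rearranging: Q = [h_f·C^1.852·D^4.8704 / (10.67·L)]^(1/1.852)
Q = [34.4·114^1.852·0.0433^4.8704 / (10.67·996)]^0.540 = 0.001339 m³/s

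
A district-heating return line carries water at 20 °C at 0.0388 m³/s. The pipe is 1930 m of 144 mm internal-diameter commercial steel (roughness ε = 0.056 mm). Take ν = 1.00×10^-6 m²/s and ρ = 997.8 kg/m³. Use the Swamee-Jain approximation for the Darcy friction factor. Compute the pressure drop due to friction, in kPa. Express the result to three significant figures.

V = 4Q/(πD²) = 4·0.0388/(π·0.144²) = 2.382 m/s
Re = VD/ν = 2.382·0.144/1.00×10^-6 = 3.43×10^5 → turbulent
ε/D = 0.056/144 = 3.89×10^-4
Swamee-Jain: f = 0.01747
h_f = f(L/D)V²/(2g) = 0.01747·(1930/0.144)·2.382²/(2·9.81) = 67.75 m
Δp = ρg·h_f = 997.8·9.81·67.75 = 663.1 kPa

Δp ≈ 663 kPa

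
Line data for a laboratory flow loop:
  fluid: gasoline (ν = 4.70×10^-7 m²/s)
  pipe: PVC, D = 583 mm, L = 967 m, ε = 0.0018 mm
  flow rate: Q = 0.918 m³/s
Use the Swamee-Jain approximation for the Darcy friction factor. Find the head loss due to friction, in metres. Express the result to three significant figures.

V = 4Q/(πD²) = 4·0.918/(π·0.583²) = 3.439 m/s
Re = VD/ν = 3.439·0.583/4.70×10^-7 = 4.27×10^6 → turbulent
ε/D = 0.0018/583 = 3.09×10^-6
Swamee-Jain: f = 0.009414
h_f = f(L/D)V²/(2g) = 0.009414·(967/0.583)·3.439²/(2·9.81) = 9.412 m

h_f ≈ 9.41 m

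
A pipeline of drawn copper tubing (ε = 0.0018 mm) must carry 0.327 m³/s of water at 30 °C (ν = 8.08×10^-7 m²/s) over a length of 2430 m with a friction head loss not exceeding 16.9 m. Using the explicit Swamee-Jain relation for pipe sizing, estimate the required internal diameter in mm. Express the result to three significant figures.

Swamee-Jain (Type III): D = 0.66·[ε^1.25·(LQ²/(gh_f))^4.75 + ν·Q^9.4·(L/(gh_f))^5.2]^0.04
LQ²/(gh_f) = 1.567; L/(gh_f) = 14.66
Term 1 = ε^1.25·(…)^4.75 = 5.57×10^-7; Term 2 = ν·Q^9.4·(…)^5.2 = 2.56×10^-5
D = 0.66·(5.57×10^-7 + 2.56×10^-5)^0.04 = 0.4327 m = 433 mm
Check: V = 2.22 m/s, Re = 1.19×10^6, f = 0.01139, h_f = 16.1 m ≈ 16.9 m ✓

D ≈ 433 mm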